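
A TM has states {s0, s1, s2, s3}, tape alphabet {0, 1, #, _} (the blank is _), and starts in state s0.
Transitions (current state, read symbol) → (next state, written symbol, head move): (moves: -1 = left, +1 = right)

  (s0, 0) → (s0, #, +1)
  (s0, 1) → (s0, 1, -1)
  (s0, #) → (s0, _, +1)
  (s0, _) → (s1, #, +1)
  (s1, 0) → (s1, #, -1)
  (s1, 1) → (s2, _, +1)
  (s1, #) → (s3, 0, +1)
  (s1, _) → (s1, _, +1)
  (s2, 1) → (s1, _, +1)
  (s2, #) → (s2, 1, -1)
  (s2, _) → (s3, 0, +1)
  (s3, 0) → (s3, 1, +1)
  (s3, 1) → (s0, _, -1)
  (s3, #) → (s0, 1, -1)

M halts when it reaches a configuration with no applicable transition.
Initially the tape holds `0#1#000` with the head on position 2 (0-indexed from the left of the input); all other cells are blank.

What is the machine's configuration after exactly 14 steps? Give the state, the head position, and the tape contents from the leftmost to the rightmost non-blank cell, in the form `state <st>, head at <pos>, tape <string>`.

state s0, head at 4, tape 0###100

s0 | 0#[1]#000   read 1 → write 1, move -1, go to s0
s0 | 0[#]1#000   read # → write _, move +1, go to s0
s0 | 0_[1]#000   read 1 → write 1, move -1, go to s0
s0 | 0[_]1#000   read _ → write #, move +1, go to s1
s1 | 0#[1]#000   read 1 → write _, move +1, go to s2
s2 | 0#_[#]000   read # → write 1, move -1, go to s2
s2 | 0#[_]1000   read _ → write 0, move +1, go to s3
s3 | 0#0[1]000   read 1 → write _, move -1, go to s0
s0 | 0#[0]_000   read 0 → write #, move +1, go to s0
s0 | 0##[_]000   read _ → write #, move +1, go to s1
s1 | 0###[0]00   read 0 → write #, move -1, go to s1
s1 | 0##[#]#00   read # → write 0, move +1, go to s3
s3 | 0##0[#]00   read # → write 1, move -1, go to s0
s0 | 0##[0]100   read 0 → write #, move +1, go to s0
s0 | 0###[1]00
After 14 steps: state s0, head at 4, tape 0###100.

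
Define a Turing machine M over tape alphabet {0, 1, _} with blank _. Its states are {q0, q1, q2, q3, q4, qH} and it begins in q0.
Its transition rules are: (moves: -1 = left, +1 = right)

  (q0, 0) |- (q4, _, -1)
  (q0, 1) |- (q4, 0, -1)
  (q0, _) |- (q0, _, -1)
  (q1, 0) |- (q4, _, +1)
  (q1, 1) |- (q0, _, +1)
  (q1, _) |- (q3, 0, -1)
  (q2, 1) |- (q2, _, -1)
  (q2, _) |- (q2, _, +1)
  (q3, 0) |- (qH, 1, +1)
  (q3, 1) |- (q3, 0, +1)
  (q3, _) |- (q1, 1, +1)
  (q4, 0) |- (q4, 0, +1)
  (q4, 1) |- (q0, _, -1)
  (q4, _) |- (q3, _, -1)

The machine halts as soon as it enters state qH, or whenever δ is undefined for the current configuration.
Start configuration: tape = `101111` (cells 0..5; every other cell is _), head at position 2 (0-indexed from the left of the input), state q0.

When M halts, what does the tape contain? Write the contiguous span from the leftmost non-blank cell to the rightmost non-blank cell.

q0 | 10[1]111   read 1 → write 0, move -1, go to q4
q4 | 1[0]0111   read 0 → write 0, move +1, go to q4
q4 | 10[0]111   read 0 → write 0, move +1, go to q4
q4 | 100[1]11   read 1 → write _, move -1, go to q0
q0 | 10[0]_11   read 0 → write _, move -1, go to q4
q4 | 1[0]__11   read 0 → write 0, move +1, go to q4
q4 | 10[_]_11   read _ → write _, move -1, go to q3
q3 | 1[0]__11   read 0 → write 1, move +1, go to qH
qH | 11[_]_11
The non-blank tape span at halt is 11__11.

11__11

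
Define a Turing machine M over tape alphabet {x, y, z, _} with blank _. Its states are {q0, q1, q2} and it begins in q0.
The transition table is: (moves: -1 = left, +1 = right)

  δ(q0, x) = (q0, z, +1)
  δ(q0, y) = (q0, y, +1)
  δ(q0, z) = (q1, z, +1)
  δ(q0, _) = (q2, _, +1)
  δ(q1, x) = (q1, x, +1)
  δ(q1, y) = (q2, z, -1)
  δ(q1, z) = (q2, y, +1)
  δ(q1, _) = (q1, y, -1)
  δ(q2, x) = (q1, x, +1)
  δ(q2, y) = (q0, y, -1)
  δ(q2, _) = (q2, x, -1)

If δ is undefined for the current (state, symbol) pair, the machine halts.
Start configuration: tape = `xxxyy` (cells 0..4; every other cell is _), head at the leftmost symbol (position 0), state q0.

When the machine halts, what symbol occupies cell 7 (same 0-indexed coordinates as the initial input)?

state=q0 head=0 tape=[x]xxyy____   (q0,x)→(q0,z,+1)
state=q0 head=1 tape=z[x]xyy____   (q0,x)→(q0,z,+1)
state=q0 head=2 tape=zz[x]yy____   (q0,x)→(q0,z,+1)
state=q0 head=3 tape=zzz[y]y____   (q0,y)→(q0,y,+1)
state=q0 head=4 tape=zzzy[y]____   (q0,y)→(q0,y,+1)
state=q0 head=5 tape=zzzyy[_]___   (q0,_)→(q2,_,+1)
state=q2 head=6 tape=zzzyy_[_]__   (q2,_)→(q2,x,-1)
state=q2 head=5 tape=zzzyy[_]x__   (q2,_)→(q2,x,-1)
state=q2 head=4 tape=zzzy[y]xx__   (q2,y)→(q0,y,-1)
state=q0 head=3 tape=zzz[y]yxx__   (q0,y)→(q0,y,+1)
state=q0 head=4 tape=zzzy[y]xx__   (q0,y)→(q0,y,+1)
state=q0 head=5 tape=zzzyy[x]x__   (q0,x)→(q0,z,+1)
state=q0 head=6 tape=zzzyyz[x]__   (q0,x)→(q0,z,+1)
state=q0 head=7 tape=zzzyyzz[_]_   (q0,_)→(q2,_,+1)
state=q2 head=8 tape=zzzyyzz_[_]   (q2,_)→(q2,x,-1)
state=q2 head=7 tape=zzzyyzz[_]x   (q2,_)→(q2,x,-1)
state=q2 head=6 tape=zzzyyz[z]xx
Cell 7 holds x when M halts.

x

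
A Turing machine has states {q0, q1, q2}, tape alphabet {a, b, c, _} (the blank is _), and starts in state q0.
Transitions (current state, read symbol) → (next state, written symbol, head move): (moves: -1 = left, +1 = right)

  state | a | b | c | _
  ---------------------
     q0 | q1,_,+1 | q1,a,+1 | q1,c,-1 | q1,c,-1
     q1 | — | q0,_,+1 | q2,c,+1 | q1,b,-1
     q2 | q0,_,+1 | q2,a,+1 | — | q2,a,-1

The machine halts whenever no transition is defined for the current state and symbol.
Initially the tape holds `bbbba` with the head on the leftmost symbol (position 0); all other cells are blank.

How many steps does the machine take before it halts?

8

state=q0 head=0 tape=[b]bbba_   (q0,b)→(q1,a,+1)
state=q1 head=1 tape=a[b]bba_   (q1,b)→(q0,_,+1)
state=q0 head=2 tape=a_[b]ba_   (q0,b)→(q1,a,+1)
state=q1 head=3 tape=a_a[b]a_   (q1,b)→(q0,_,+1)
state=q0 head=4 tape=a_a_[a]_   (q0,a)→(q1,_,+1)
state=q1 head=5 tape=a_a__[_]   (q1,_)→(q1,b,-1)
state=q1 head=4 tape=a_a_[_]b   (q1,_)→(q1,b,-1)
state=q1 head=3 tape=a_a[_]bb   (q1,_)→(q1,b,-1)
state=q1 head=2 tape=a_[a]bbb
M halts after 8 transitions.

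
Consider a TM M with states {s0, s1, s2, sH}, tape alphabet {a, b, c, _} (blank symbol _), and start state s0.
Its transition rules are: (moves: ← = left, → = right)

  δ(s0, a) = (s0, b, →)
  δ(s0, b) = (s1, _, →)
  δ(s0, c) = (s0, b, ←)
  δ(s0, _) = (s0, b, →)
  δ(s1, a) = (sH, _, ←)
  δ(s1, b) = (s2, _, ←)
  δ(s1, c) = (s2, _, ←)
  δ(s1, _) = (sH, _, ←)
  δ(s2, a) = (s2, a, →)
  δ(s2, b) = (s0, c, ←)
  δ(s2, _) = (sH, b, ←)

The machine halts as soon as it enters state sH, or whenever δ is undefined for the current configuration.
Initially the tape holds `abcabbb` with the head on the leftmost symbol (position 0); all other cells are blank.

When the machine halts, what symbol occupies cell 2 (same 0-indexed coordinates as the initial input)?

state=s0 head=0 tape=[a]bcabbb   (s0,a)→(s0,b,→)
state=s0 head=1 tape=b[b]cabbb   (s0,b)→(s1,_,→)
state=s1 head=2 tape=b_[c]abbb   (s1,c)→(s2,_,←)
state=s2 head=1 tape=b[_]_abbb   (s2,_)→(sH,b,←)
state=sH head=0 tape=[b]b_abbb
Cell 2 holds _ when M halts.

_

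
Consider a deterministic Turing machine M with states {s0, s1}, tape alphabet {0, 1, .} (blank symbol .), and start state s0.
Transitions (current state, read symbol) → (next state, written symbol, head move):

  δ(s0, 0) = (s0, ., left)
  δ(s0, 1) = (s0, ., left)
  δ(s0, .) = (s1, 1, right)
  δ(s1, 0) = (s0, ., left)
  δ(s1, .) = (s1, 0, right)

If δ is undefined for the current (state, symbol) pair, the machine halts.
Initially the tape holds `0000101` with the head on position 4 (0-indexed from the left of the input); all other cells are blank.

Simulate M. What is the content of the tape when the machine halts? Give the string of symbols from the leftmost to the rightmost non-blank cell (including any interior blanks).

100000001

s0 | ..0000[1]01   read 1 → write ., move left, go to s0
s0 | ..000[0].01   read 0 → write ., move left, go to s0
s0 | ..00[0]..01   read 0 → write ., move left, go to s0
s0 | ..0[0]...01   read 0 → write ., move left, go to s0
s0 | ..[0]....01   read 0 → write ., move left, go to s0
s0 | .[.].....01   read . → write 1, move right, go to s1
s1 | .1[.]....01   read . → write 0, move right, go to s1
s1 | .10[.]...01   read . → write 0, move right, go to s1
s1 | .100[.]..01   read . → write 0, move right, go to s1
s1 | .1000[.].01   read . → write 0, move right, go to s1
s1 | .10000[.]01   read . → write 0, move right, go to s1
s1 | .100000[0]1   read 0 → write ., move left, go to s0
s0 | .10000[0].1   read 0 → write ., move left, go to s0
s0 | .1000[0]..1   read 0 → write ., move left, go to s0
s0 | .100[0]...1   read 0 → write ., move left, go to s0
s0 | .10[0]....1   read 0 → write ., move left, go to s0
s0 | .1[0].....1   read 0 → write ., move left, go to s0
s0 | .[1]......1   read 1 → write ., move left, go to s0
s0 | [.].......1   read . → write 1, move right, go to s1
s1 | 1[.]......1   read . → write 0, move right, go to s1
s1 | 10[.].....1   read . → write 0, move right, go to s1
s1 | 100[.]....1   read . → write 0, move right, go to s1
s1 | 1000[.]...1   read . → write 0, move right, go to s1
s1 | 10000[.]..1   read . → write 0, move right, go to s1
s1 | 100000[.].1   read . → write 0, move right, go to s1
s1 | 1000000[.]1   read . → write 0, move right, go to s1
s1 | 10000000[1]
The non-blank tape span at halt is 100000001.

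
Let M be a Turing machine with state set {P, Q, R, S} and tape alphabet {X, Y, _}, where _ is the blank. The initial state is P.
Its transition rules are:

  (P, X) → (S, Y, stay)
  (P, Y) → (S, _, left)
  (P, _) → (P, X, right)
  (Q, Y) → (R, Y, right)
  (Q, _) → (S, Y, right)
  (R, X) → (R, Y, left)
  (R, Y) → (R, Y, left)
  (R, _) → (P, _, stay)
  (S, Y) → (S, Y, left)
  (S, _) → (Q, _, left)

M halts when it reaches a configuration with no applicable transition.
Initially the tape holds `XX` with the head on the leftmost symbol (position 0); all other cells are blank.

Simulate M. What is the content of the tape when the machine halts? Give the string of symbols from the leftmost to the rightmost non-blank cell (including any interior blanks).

P | __[X]X   read X → write Y, move stay, go to S
S | __[Y]X   read Y → write Y, move left, go to S
S | _[_]YX   read _ → write _, move left, go to Q
Q | [_]_YX   read _ → write Y, move right, go to S
S | Y[_]YX   read _ → write _, move left, go to Q
Q | [Y]_YX   read Y → write Y, move right, go to R
R | Y[_]YX   read _ → write _, move stay, go to P
P | Y[_]YX   read _ → write X, move right, go to P
P | YX[Y]X   read Y → write _, move left, go to S
S | Y[X]_X
The non-blank tape span at halt is YX_X.

YX_X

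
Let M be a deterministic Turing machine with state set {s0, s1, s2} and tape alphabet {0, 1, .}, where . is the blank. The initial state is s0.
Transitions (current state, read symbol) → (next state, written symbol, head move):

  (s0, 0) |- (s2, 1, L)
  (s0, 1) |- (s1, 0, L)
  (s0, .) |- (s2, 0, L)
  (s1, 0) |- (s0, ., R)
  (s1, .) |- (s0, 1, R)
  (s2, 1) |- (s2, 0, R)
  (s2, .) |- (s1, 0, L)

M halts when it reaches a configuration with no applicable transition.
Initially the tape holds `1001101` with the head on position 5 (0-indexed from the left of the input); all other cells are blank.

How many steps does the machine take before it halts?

state=s0 head=5 tape=10011[0]1.   (s0,0)→(s2,1,L)
state=s2 head=4 tape=1001[1]11.   (s2,1)→(s2,0,R)
state=s2 head=5 tape=10010[1]1.   (s2,1)→(s2,0,R)
state=s2 head=6 tape=100100[1].   (s2,1)→(s2,0,R)
state=s2 head=7 tape=1001000[.]   (s2,.)→(s1,0,L)
state=s1 head=6 tape=100100[0]0   (s1,0)→(s0,.,R)
state=s0 head=7 tape=100100.[0]   (s0,0)→(s2,1,L)
state=s2 head=6 tape=100100[.]1   (s2,.)→(s1,0,L)
state=s1 head=5 tape=10010[0]01   (s1,0)→(s0,.,R)
state=s0 head=6 tape=10010.[0]1   (s0,0)→(s2,1,L)
state=s2 head=5 tape=10010[.]11   (s2,.)→(s1,0,L)
state=s1 head=4 tape=1001[0]011   (s1,0)→(s0,.,R)
state=s0 head=5 tape=1001.[0]11   (s0,0)→(s2,1,L)
state=s2 head=4 tape=1001[.]111   (s2,.)→(s1,0,L)
state=s1 head=3 tape=100[1]0111
M halts after 14 transitions.

14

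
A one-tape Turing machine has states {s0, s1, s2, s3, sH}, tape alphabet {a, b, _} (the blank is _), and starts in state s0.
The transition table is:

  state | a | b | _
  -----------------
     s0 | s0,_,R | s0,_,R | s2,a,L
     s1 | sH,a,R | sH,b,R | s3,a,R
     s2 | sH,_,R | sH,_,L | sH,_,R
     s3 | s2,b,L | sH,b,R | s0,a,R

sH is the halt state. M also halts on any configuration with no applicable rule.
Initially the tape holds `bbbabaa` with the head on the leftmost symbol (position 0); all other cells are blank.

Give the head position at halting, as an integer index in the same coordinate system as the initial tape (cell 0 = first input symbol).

state=s0 head=0 tape=[b]bbabaa_   (s0,b)→(s0,_,R)
state=s0 head=1 tape=_[b]babaa_   (s0,b)→(s0,_,R)
state=s0 head=2 tape=__[b]abaa_   (s0,b)→(s0,_,R)
state=s0 head=3 tape=___[a]baa_   (s0,a)→(s0,_,R)
state=s0 head=4 tape=____[b]aa_   (s0,b)→(s0,_,R)
state=s0 head=5 tape=_____[a]a_   (s0,a)→(s0,_,R)
state=s0 head=6 tape=______[a]_   (s0,a)→(s0,_,R)
state=s0 head=7 tape=_______[_]   (s0,_)→(s2,a,L)
state=s2 head=6 tape=______[_]a   (s2,_)→(sH,_,R)
state=sH head=7 tape=_______[a]
At halt the head is at cell 7.

7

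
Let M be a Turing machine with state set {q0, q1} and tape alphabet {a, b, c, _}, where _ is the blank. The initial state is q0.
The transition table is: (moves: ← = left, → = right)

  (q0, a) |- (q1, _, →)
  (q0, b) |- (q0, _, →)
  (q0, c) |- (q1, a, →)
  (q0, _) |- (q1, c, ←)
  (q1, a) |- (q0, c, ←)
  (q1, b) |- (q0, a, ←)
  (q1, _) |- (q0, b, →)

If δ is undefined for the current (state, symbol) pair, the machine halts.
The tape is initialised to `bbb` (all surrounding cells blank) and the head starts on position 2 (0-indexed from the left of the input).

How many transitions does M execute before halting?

state=q0 head=2 tape=bb[b]___   (q0,b)→(q0,_,→)
state=q0 head=3 tape=bb_[_]__   (q0,_)→(q1,c,←)
state=q1 head=2 tape=bb[_]c__   (q1,_)→(q0,b,→)
state=q0 head=3 tape=bbb[c]__   (q0,c)→(q1,a,→)
state=q1 head=4 tape=bbba[_]_   (q1,_)→(q0,b,→)
state=q0 head=5 tape=bbbab[_]   (q0,_)→(q1,c,←)
state=q1 head=4 tape=bbba[b]c   (q1,b)→(q0,a,←)
state=q0 head=3 tape=bbb[a]ac   (q0,a)→(q1,_,→)
state=q1 head=4 tape=bbb_[a]c   (q1,a)→(q0,c,←)
state=q0 head=3 tape=bbb[_]cc   (q0,_)→(q1,c,←)
state=q1 head=2 tape=bb[b]ccc   (q1,b)→(q0,a,←)
state=q0 head=1 tape=b[b]accc   (q0,b)→(q0,_,→)
state=q0 head=2 tape=b_[a]ccc   (q0,a)→(q1,_,→)
state=q1 head=3 tape=b__[c]cc
M halts after 13 transitions.

13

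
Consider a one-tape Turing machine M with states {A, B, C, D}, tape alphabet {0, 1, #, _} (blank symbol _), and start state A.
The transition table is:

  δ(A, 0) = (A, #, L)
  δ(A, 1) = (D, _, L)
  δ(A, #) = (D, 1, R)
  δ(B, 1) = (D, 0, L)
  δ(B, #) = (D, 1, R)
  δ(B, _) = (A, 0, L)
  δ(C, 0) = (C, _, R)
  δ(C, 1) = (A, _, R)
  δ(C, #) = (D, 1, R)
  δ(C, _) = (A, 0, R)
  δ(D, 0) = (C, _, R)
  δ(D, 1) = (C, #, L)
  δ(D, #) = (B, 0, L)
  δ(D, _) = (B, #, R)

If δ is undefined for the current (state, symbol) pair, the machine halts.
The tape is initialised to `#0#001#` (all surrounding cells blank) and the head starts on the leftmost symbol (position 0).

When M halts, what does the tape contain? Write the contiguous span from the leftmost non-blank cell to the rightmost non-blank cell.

1_1___11_0

A | [#]0#001#____   read # → write 1, move R, go to D
D | 1[0]#001#____   read 0 → write _, move R, go to C
C | 1_[#]001#____   read # → write 1, move R, go to D
D | 1_1[0]01#____   read 0 → write _, move R, go to C
C | 1_1_[0]1#____   read 0 → write _, move R, go to C
C | 1_1__[1]#____   read 1 → write _, move R, go to A
A | 1_1___[#]____   read # → write 1, move R, go to D
D | 1_1___1[_]___   read _ → write #, move R, go to B
B | 1_1___1#[_]__   read _ → write 0, move L, go to A
A | 1_1___1[#]0__   read # → write 1, move R, go to D
D | 1_1___11[0]__   read 0 → write _, move R, go to C
C | 1_1___11_[_]_   read _ → write 0, move R, go to A
A | 1_1___11_0[_]
The non-blank tape span at halt is 1_1___11_0.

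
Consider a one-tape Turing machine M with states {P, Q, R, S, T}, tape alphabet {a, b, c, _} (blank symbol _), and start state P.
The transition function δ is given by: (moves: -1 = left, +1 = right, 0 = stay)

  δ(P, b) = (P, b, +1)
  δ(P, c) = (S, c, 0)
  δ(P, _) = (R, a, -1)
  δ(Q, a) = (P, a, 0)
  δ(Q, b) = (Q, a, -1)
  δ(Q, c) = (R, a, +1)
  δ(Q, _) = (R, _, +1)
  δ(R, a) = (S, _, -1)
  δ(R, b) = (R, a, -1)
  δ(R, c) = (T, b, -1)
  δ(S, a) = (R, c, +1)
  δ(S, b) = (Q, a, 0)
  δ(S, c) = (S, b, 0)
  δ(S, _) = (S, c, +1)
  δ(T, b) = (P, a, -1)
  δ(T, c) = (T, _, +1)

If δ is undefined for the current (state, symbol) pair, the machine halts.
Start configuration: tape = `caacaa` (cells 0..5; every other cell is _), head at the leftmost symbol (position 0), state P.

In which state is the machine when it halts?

P

state=P head=0 tape=[c]aacaa   (P,c)→(S,c,0)
state=S head=0 tape=[c]aacaa   (S,c)→(S,b,0)
state=S head=0 tape=[b]aacaa   (S,b)→(Q,a,0)
state=Q head=0 tape=[a]aacaa   (Q,a)→(P,a,0)
state=P head=0 tape=[a]aacaa
No transition is defined for (P, a); M halts in state P.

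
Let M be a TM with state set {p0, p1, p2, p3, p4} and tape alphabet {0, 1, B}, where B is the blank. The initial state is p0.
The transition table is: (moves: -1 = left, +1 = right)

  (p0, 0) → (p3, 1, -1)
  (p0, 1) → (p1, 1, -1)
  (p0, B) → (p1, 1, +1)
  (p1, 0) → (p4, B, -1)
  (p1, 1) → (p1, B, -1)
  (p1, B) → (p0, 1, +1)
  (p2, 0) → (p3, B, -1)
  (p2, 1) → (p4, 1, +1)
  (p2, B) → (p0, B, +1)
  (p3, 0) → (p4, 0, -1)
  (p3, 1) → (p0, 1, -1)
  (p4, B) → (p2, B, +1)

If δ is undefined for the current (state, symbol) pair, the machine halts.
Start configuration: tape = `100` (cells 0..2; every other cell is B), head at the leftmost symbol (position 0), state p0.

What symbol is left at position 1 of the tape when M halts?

B

state=p0 head=0 tape=BBB[1]00   (p0,1)→(p1,1,-1)
state=p1 head=-1 tape=BB[B]100   (p1,B)→(p0,1,+1)
state=p0 head=0 tape=BB1[1]00   (p0,1)→(p1,1,-1)
state=p1 head=-1 tape=BB[1]100   (p1,1)→(p1,B,-1)
state=p1 head=-2 tape=B[B]B100   (p1,B)→(p0,1,+1)
state=p0 head=-1 tape=B1[B]100   (p0,B)→(p1,1,+1)
state=p1 head=0 tape=B11[1]00   (p1,1)→(p1,B,-1)
state=p1 head=-1 tape=B1[1]B00   (p1,1)→(p1,B,-1)
state=p1 head=-2 tape=B[1]BB00   (p1,1)→(p1,B,-1)
state=p1 head=-3 tape=[B]BBB00   (p1,B)→(p0,1,+1)
state=p0 head=-2 tape=1[B]BB00   (p0,B)→(p1,1,+1)
state=p1 head=-1 tape=11[B]B00   (p1,B)→(p0,1,+1)
state=p0 head=0 tape=111[B]00   (p0,B)→(p1,1,+1)
state=p1 head=1 tape=1111[0]0   (p1,0)→(p4,B,-1)
state=p4 head=0 tape=111[1]B0
Cell 1 holds B when M halts.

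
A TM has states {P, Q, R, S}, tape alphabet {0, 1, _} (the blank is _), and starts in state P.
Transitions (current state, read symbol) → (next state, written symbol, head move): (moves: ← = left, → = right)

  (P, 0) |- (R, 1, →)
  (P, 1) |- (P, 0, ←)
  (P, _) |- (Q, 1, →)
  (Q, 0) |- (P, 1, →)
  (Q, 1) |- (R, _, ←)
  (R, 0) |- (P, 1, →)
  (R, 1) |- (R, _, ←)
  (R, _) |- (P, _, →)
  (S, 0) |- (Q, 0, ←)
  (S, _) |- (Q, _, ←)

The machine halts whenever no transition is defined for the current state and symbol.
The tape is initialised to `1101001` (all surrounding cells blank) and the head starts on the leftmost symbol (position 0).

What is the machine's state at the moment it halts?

Q

state=P head=0 tape=___[1]101001   (P,1)→(P,0,←)
state=P head=-1 tape=__[_]0101001   (P,_)→(Q,1,→)
state=Q head=0 tape=__1[0]101001   (Q,0)→(P,1,→)
state=P head=1 tape=__11[1]01001   (P,1)→(P,0,←)
state=P head=0 tape=__1[1]001001   (P,1)→(P,0,←)
state=P head=-1 tape=__[1]0001001   (P,1)→(P,0,←)
state=P head=-2 tape=_[_]00001001   (P,_)→(Q,1,→)
state=Q head=-1 tape=_1[0]0001001   (Q,0)→(P,1,→)
state=P head=0 tape=_11[0]001001   (P,0)→(R,1,→)
state=R head=1 tape=_111[0]01001   (R,0)→(P,1,→)
state=P head=2 tape=_1111[0]1001   (P,0)→(R,1,→)
state=R head=3 tape=_11111[1]001   (R,1)→(R,_,←)
state=R head=2 tape=_1111[1]_001   (R,1)→(R,_,←)
state=R head=1 tape=_111[1]__001   (R,1)→(R,_,←)
state=R head=0 tape=_11[1]___001   (R,1)→(R,_,←)
state=R head=-1 tape=_1[1]____001   (R,1)→(R,_,←)
state=R head=-2 tape=_[1]_____001   (R,1)→(R,_,←)
state=R head=-3 tape=[_]______001   (R,_)→(P,_,→)
state=P head=-2 tape=_[_]_____001   (P,_)→(Q,1,→)
state=Q head=-1 tape=_1[_]____001
No transition is defined for (Q, _); M halts in state Q.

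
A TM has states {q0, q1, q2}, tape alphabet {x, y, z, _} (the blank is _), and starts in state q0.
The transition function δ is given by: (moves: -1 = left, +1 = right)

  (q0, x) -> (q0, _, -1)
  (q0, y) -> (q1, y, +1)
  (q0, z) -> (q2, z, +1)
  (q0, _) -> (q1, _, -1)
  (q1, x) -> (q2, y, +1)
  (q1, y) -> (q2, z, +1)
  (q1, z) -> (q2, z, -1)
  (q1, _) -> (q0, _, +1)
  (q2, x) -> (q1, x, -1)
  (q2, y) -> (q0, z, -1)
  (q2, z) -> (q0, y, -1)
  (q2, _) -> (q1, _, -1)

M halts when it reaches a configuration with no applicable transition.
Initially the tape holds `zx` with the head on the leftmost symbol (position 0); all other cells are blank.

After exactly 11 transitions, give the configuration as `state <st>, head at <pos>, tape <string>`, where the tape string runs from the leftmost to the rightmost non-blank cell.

state=q0 head=0 tape=__[z]x   (q0,z)→(q2,z,+1)
state=q2 head=1 tape=__z[x]   (q2,x)→(q1,x,-1)
state=q1 head=0 tape=__[z]x   (q1,z)→(q2,z,-1)
state=q2 head=-1 tape=_[_]zx   (q2,_)→(q1,_,-1)
state=q1 head=-2 tape=[_]_zx   (q1,_)→(q0,_,+1)
state=q0 head=-1 tape=_[_]zx   (q0,_)→(q1,_,-1)
state=q1 head=-2 tape=[_]_zx   (q1,_)→(q0,_,+1)
state=q0 head=-1 tape=_[_]zx   (q0,_)→(q1,_,-1)
state=q1 head=-2 tape=[_]_zx   (q1,_)→(q0,_,+1)
state=q0 head=-1 tape=_[_]zx   (q0,_)→(q1,_,-1)
state=q1 head=-2 tape=[_]_zx   (q1,_)→(q0,_,+1)
state=q0 head=-1 tape=_[_]zx
After 11 steps: state q0, head at -1, tape zx.

state q0, head at -1, tape zx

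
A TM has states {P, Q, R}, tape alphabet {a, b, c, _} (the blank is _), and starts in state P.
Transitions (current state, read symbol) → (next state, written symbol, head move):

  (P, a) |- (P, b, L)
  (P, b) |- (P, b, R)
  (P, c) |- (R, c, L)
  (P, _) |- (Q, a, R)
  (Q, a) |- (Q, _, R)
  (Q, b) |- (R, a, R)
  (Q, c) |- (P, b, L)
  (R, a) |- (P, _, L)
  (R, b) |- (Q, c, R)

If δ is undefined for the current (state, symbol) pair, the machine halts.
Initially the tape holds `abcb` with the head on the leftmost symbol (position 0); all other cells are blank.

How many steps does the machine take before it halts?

state=P head=0 tape=__[a]bcb   (P,a)→(P,b,L)
state=P head=-1 tape=_[_]bbcb   (P,_)→(Q,a,R)
state=Q head=0 tape=_a[b]bcb   (Q,b)→(R,a,R)
state=R head=1 tape=_aa[b]cb   (R,b)→(Q,c,R)
state=Q head=2 tape=_aac[c]b   (Q,c)→(P,b,L)
state=P head=1 tape=_aa[c]bb   (P,c)→(R,c,L)
state=R head=0 tape=_a[a]cbb   (R,a)→(P,_,L)
state=P head=-1 tape=_[a]_cbb   (P,a)→(P,b,L)
state=P head=-2 tape=[_]b_cbb   (P,_)→(Q,a,R)
state=Q head=-1 tape=a[b]_cbb   (Q,b)→(R,a,R)
state=R head=0 tape=aa[_]cbb
M halts after 10 transitions.

10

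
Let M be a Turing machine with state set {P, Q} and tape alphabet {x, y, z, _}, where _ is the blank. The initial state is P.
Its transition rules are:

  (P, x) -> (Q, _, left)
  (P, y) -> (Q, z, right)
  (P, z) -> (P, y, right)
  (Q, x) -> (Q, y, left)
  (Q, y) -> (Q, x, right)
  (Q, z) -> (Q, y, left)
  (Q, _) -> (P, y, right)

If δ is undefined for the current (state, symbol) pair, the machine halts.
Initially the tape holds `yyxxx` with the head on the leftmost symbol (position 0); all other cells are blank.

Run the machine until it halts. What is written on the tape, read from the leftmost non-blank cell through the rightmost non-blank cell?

state=P head=0 tape=__[y]yxxx__   (P,y)→(Q,z,right)
state=Q head=1 tape=__z[y]xxx__   (Q,y)→(Q,x,right)
state=Q head=2 tape=__zx[x]xx__   (Q,x)→(Q,y,left)
state=Q head=1 tape=__z[x]yxx__   (Q,x)→(Q,y,left)
state=Q head=0 tape=__[z]yyxx__   (Q,z)→(Q,y,left)
state=Q head=-1 tape=_[_]yyyxx__   (Q,_)→(P,y,right)
state=P head=0 tape=_y[y]yyxx__   (P,y)→(Q,z,right)
state=Q head=1 tape=_yz[y]yxx__   (Q,y)→(Q,x,right)
state=Q head=2 tape=_yzx[y]xx__   (Q,y)→(Q,x,right)
state=Q head=3 tape=_yzxx[x]x__   (Q,x)→(Q,y,left)
state=Q head=2 tape=_yzx[x]yx__   (Q,x)→(Q,y,left)
state=Q head=1 tape=_yz[x]yyx__   (Q,x)→(Q,y,left)
state=Q head=0 tape=_y[z]yyyx__   (Q,z)→(Q,y,left)
state=Q head=-1 tape=_[y]yyyyx__   (Q,y)→(Q,x,right)
state=Q head=0 tape=_x[y]yyyx__   (Q,y)→(Q,x,right)
state=Q head=1 tape=_xx[y]yyx__   (Q,y)→(Q,x,right)
state=Q head=2 tape=_xxx[y]yx__   (Q,y)→(Q,x,right)
state=Q head=3 tape=_xxxx[y]x__   (Q,y)→(Q,x,right)
state=Q head=4 tape=_xxxxx[x]__   (Q,x)→(Q,y,left)
state=Q head=3 tape=_xxxx[x]y__   (Q,x)→(Q,y,left)
state=Q head=2 tape=_xxx[x]yy__   (Q,x)→(Q,y,left)
state=Q head=1 tape=_xx[x]yyy__   (Q,x)→(Q,y,left)
state=Q head=0 tape=_x[x]yyyy__   (Q,x)→(Q,y,left)
state=Q head=-1 tape=_[x]yyyyy__   (Q,x)→(Q,y,left)
state=Q head=-2 tape=[_]yyyyyy__   (Q,_)→(P,y,right)
state=P head=-1 tape=y[y]yyyyy__   (P,y)→(Q,z,right)
state=Q head=0 tape=yz[y]yyyy__   (Q,y)→(Q,x,right)
state=Q head=1 tape=yzx[y]yyy__   (Q,y)→(Q,x,right)
state=Q head=2 tape=yzxx[y]yy__   (Q,y)→(Q,x,right)
state=Q head=3 tape=yzxxx[y]y__   (Q,y)→(Q,x,right)
state=Q head=4 tape=yzxxxx[y]__   (Q,y)→(Q,x,right)
state=Q head=5 tape=yzxxxxx[_]_   (Q,_)→(P,y,right)
state=P head=6 tape=yzxxxxxy[_]
The non-blank tape span at halt is yzxxxxxy.

yzxxxxxy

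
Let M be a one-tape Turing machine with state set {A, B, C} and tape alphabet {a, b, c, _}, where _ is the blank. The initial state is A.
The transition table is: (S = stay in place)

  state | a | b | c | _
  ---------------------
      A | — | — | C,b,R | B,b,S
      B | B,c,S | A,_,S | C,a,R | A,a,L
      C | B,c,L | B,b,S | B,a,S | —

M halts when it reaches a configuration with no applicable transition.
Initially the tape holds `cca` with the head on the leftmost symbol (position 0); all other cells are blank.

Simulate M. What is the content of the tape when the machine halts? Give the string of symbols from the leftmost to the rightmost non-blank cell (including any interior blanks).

baa

state=A head=0 tape=[c]ca_   (A,c)→(C,b,R)
state=C head=1 tape=b[c]a_   (C,c)→(B,a,S)
state=B head=1 tape=b[a]a_   (B,a)→(B,c,S)
state=B head=1 tape=b[c]a_   (B,c)→(C,a,R)
state=C head=2 tape=ba[a]_   (C,a)→(B,c,L)
state=B head=1 tape=b[a]c_   (B,a)→(B,c,S)
state=B head=1 tape=b[c]c_   (B,c)→(C,a,R)
state=C head=2 tape=ba[c]_   (C,c)→(B,a,S)
state=B head=2 tape=ba[a]_   (B,a)→(B,c,S)
state=B head=2 tape=ba[c]_   (B,c)→(C,a,R)
state=C head=3 tape=baa[_]
The non-blank tape span at halt is baa.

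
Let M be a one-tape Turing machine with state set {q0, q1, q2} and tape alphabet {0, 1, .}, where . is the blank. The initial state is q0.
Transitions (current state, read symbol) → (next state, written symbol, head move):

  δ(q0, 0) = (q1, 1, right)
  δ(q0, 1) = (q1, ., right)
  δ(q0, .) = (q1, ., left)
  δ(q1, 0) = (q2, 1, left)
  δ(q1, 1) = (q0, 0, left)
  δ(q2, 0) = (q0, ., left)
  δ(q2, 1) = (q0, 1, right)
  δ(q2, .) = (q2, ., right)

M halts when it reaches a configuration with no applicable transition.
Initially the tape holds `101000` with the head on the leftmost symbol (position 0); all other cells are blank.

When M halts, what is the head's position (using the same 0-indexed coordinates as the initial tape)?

6

q0 | [1]01000.   read 1 → write ., move right, go to q1
q1 | .[0]1000.   read 0 → write 1, move left, go to q2
q2 | [.]11000.   read . → write ., move right, go to q2
q2 | .[1]1000.   read 1 → write 1, move right, go to q0
q0 | .1[1]000.   read 1 → write ., move right, go to q1
q1 | .1.[0]00.   read 0 → write 1, move left, go to q2
q2 | .1[.]100.   read . → write ., move right, go to q2
q2 | .1.[1]00.   read 1 → write 1, move right, go to q0
q0 | .1.1[0]0.   read 0 → write 1, move right, go to q1
q1 | .1.11[0].   read 0 → write 1, move left, go to q2
q2 | .1.1[1]1.   read 1 → write 1, move right, go to q0
q0 | .1.11[1].   read 1 → write ., move right, go to q1
q1 | .1.11.[.]
At halt the head is at cell 6.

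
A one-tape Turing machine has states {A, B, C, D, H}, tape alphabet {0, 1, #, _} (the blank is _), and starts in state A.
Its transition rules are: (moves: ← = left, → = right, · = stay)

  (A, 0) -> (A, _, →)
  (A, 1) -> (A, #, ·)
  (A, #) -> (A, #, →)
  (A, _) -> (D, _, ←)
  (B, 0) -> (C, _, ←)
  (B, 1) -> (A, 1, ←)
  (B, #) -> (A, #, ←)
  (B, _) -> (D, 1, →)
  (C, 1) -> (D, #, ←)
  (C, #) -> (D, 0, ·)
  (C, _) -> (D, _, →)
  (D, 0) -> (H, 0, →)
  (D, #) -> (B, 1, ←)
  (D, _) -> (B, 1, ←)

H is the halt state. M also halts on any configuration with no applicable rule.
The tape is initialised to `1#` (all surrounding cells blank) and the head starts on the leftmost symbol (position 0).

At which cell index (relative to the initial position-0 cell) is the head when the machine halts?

-2

A | ___[1]#_   read 1 → write #, move ·, go to A
A | ___[#]#_   read # → write #, move →, go to A
A | ___#[#]_   read # → write #, move →, go to A
A | ___##[_]   read _ → write _, move ←, go to D
D | ___#[#]_   read # → write 1, move ←, go to B
B | ___[#]1_   read # → write #, move ←, go to A
A | __[_]#1_   read _ → write _, move ←, go to D
D | _[_]_#1_   read _ → write 1, move ←, go to B
B | [_]1_#1_   read _ → write 1, move →, go to D
D | 1[1]_#1_
At halt the head is at cell -2.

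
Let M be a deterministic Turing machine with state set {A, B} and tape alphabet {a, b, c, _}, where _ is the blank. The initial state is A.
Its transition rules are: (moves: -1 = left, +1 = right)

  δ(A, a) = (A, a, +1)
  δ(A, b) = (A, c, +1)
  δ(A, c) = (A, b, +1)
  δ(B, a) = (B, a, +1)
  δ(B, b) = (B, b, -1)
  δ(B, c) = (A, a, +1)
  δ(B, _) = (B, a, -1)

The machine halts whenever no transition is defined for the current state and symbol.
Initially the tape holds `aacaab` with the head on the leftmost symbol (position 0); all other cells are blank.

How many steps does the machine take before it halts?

A | [a]acaab_   read a → write a, move +1, go to A
A | a[a]caab_   read a → write a, move +1, go to A
A | aa[c]aab_   read c → write b, move +1, go to A
A | aab[a]ab_   read a → write a, move +1, go to A
A | aaba[a]b_   read a → write a, move +1, go to A
A | aabaa[b]_   read b → write c, move +1, go to A
A | aabaac[_]
M halts after 6 transitions.

6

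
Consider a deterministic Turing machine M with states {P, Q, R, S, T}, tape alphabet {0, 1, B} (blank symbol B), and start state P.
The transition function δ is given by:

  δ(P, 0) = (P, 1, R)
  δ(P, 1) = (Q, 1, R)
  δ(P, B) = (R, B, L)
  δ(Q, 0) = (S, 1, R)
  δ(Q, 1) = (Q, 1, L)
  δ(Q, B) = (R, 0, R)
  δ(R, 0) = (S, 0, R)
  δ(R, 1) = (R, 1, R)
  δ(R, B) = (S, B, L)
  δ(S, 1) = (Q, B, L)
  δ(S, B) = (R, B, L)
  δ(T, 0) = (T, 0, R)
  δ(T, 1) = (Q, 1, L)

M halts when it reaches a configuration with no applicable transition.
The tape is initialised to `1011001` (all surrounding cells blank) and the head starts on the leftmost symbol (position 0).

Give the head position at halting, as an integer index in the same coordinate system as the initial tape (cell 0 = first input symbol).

-3

state=P head=0 tape=BBB[1]011001   (P,1)→(Q,1,R)
state=Q head=1 tape=BBB1[0]11001   (Q,0)→(S,1,R)
state=S head=2 tape=BBB11[1]1001   (S,1)→(Q,B,L)
state=Q head=1 tape=BBB1[1]B1001   (Q,1)→(Q,1,L)
state=Q head=0 tape=BBB[1]1B1001   (Q,1)→(Q,1,L)
state=Q head=-1 tape=BB[B]11B1001   (Q,B)→(R,0,R)
state=R head=0 tape=BB0[1]1B1001   (R,1)→(R,1,R)
state=R head=1 tape=BB01[1]B1001   (R,1)→(R,1,R)
state=R head=2 tape=BB011[B]1001   (R,B)→(S,B,L)
state=S head=1 tape=BB01[1]B1001   (S,1)→(Q,B,L)
state=Q head=0 tape=BB0[1]BB1001   (Q,1)→(Q,1,L)
state=Q head=-1 tape=BB[0]1BB1001   (Q,0)→(S,1,R)
state=S head=0 tape=BB1[1]BB1001   (S,1)→(Q,B,L)
state=Q head=-1 tape=BB[1]BBB1001   (Q,1)→(Q,1,L)
state=Q head=-2 tape=B[B]1BBB1001   (Q,B)→(R,0,R)
state=R head=-1 tape=B0[1]BBB1001   (R,1)→(R,1,R)
state=R head=0 tape=B01[B]BB1001   (R,B)→(S,B,L)
state=S head=-1 tape=B0[1]BBB1001   (S,1)→(Q,B,L)
state=Q head=-2 tape=B[0]BBBB1001   (Q,0)→(S,1,R)
state=S head=-1 tape=B1[B]BBB1001   (S,B)→(R,B,L)
state=R head=-2 tape=B[1]BBBB1001   (R,1)→(R,1,R)
state=R head=-1 tape=B1[B]BBB1001   (R,B)→(S,B,L)
state=S head=-2 tape=B[1]BBBB1001   (S,1)→(Q,B,L)
state=Q head=-3 tape=[B]BBBBB1001   (Q,B)→(R,0,R)
state=R head=-2 tape=0[B]BBBB1001   (R,B)→(S,B,L)
state=S head=-3 tape=[0]BBBBB1001
At halt the head is at cell -3.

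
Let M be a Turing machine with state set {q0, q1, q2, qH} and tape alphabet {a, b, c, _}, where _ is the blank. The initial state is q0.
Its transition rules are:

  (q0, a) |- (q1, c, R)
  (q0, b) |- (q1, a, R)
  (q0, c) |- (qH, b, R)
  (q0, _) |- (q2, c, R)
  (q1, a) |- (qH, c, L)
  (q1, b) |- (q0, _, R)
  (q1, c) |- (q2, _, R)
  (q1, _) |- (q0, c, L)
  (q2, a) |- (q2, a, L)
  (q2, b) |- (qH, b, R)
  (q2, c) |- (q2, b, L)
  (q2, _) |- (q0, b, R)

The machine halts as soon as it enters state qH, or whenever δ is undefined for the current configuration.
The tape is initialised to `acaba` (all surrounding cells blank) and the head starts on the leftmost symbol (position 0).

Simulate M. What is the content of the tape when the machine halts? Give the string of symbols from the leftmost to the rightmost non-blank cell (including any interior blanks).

cbc_bc

state=q0 head=0 tape=[a]caba_   (q0,a)→(q1,c,R)
state=q1 head=1 tape=c[c]aba_   (q1,c)→(q2,_,R)
state=q2 head=2 tape=c_[a]ba_   (q2,a)→(q2,a,L)
state=q2 head=1 tape=c[_]aba_   (q2,_)→(q0,b,R)
state=q0 head=2 tape=cb[a]ba_   (q0,a)→(q1,c,R)
state=q1 head=3 tape=cbc[b]a_   (q1,b)→(q0,_,R)
state=q0 head=4 tape=cbc_[a]_   (q0,a)→(q1,c,R)
state=q1 head=5 tape=cbc_c[_]   (q1,_)→(q0,c,L)
state=q0 head=4 tape=cbc_[c]c   (q0,c)→(qH,b,R)
state=qH head=5 tape=cbc_b[c]
The non-blank tape span at halt is cbc_bc.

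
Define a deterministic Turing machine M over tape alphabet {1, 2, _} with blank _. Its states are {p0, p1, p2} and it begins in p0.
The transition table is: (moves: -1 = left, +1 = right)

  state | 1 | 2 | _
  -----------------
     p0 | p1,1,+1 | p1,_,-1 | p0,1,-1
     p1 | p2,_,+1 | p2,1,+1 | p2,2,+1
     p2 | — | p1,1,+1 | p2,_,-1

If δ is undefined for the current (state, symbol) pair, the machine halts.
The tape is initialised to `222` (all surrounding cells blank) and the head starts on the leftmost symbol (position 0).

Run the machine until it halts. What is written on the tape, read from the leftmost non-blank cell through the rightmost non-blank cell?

state=p0 head=0 tape=_[2]22_   (p0,2)→(p1,_,-1)
state=p1 head=-1 tape=[_]_22_   (p1,_)→(p2,2,+1)
state=p2 head=0 tape=2[_]22_   (p2,_)→(p2,_,-1)
state=p2 head=-1 tape=[2]_22_   (p2,2)→(p1,1,+1)
state=p1 head=0 tape=1[_]22_   (p1,_)→(p2,2,+1)
state=p2 head=1 tape=12[2]2_   (p2,2)→(p1,1,+1)
state=p1 head=2 tape=121[2]_   (p1,2)→(p2,1,+1)
state=p2 head=3 tape=1211[_]   (p2,_)→(p2,_,-1)
state=p2 head=2 tape=121[1]_
The non-blank tape span at halt is 1211.

1211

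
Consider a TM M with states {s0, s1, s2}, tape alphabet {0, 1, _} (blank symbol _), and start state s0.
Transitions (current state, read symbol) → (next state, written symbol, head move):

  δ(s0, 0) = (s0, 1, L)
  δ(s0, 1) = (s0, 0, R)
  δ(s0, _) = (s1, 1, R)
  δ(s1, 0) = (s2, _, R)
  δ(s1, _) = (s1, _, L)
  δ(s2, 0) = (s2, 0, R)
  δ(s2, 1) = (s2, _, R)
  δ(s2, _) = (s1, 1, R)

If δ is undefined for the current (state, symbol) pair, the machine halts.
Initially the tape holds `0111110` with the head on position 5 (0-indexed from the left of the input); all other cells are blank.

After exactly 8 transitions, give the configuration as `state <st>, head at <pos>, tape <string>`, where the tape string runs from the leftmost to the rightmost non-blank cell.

s0 | 01111[1]0__   read 1 → write 0, move R, go to s0
s0 | 011110[0]__   read 0 → write 1, move L, go to s0
s0 | 01111[0]1__   read 0 → write 1, move L, go to s0
s0 | 0111[1]11__   read 1 → write 0, move R, go to s0
s0 | 01110[1]1__   read 1 → write 0, move R, go to s0
s0 | 011100[1]__   read 1 → write 0, move R, go to s0
s0 | 0111000[_]_   read _ → write 1, move R, go to s1
s1 | 01110001[_]   read _ → write _, move L, go to s1
s1 | 0111000[1]_
After 8 steps: state s1, head at 7, tape 01110001.

state s1, head at 7, tape 01110001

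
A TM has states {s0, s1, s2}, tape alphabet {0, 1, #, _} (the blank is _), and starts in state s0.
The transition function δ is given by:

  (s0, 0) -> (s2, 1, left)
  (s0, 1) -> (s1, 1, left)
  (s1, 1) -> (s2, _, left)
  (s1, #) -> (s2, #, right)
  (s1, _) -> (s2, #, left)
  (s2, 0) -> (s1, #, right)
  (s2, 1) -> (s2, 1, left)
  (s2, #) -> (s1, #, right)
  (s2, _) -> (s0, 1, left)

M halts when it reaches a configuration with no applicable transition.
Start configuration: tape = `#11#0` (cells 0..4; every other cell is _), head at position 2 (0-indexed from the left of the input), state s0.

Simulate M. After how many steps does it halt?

14

s0 | #1[1]#0   read 1 → write 1, move left, go to s1
s1 | #[1]1#0   read 1 → write _, move left, go to s2
s2 | [#]_1#0   read # → write #, move right, go to s1
s1 | #[_]1#0   read _ → write #, move left, go to s2
s2 | [#]#1#0   read # → write #, move right, go to s1
s1 | #[#]1#0   read # → write #, move right, go to s2
s2 | ##[1]#0   read 1 → write 1, move left, go to s2
s2 | #[#]1#0   read # → write #, move right, go to s1
s1 | ##[1]#0   read 1 → write _, move left, go to s2
s2 | #[#]_#0   read # → write #, move right, go to s1
s1 | ##[_]#0   read _ → write #, move left, go to s2
s2 | #[#]##0   read # → write #, move right, go to s1
s1 | ##[#]#0   read # → write #, move right, go to s2
s2 | ###[#]0   read # → write #, move right, go to s1
s1 | ####[0]
M halts after 14 transitions.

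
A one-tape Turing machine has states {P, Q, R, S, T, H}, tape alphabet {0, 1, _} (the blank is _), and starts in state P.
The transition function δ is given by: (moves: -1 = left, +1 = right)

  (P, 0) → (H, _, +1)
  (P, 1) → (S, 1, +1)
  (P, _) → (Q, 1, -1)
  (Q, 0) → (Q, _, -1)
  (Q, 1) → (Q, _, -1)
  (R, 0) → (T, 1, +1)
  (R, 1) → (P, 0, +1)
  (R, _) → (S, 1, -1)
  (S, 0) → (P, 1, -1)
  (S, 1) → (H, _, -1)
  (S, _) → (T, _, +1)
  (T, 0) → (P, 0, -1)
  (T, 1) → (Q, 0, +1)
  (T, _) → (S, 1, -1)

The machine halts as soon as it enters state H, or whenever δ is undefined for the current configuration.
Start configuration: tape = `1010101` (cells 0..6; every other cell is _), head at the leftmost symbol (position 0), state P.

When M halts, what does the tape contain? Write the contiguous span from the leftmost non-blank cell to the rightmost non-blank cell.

1_10101

state=P head=0 tape=[1]010101   (P,1)→(S,1,+1)
state=S head=1 tape=1[0]10101   (S,0)→(P,1,-1)
state=P head=0 tape=[1]110101   (P,1)→(S,1,+1)
state=S head=1 tape=1[1]10101   (S,1)→(H,_,-1)
state=H head=0 tape=[1]_10101
The non-blank tape span at halt is 1_10101.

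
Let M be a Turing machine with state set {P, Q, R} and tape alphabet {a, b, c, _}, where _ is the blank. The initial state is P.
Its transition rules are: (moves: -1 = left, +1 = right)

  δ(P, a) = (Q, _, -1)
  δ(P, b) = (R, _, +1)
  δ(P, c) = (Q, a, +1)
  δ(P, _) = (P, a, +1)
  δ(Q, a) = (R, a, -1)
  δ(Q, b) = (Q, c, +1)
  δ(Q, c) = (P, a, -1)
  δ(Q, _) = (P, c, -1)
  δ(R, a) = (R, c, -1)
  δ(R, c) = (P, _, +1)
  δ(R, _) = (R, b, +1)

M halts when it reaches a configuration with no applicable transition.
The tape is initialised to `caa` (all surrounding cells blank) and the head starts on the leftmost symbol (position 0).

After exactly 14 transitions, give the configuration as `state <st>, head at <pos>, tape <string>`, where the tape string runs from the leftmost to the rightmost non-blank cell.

state R, head at 0, tape bc

P | _[c]aa   read c → write a, move +1, go to Q
Q | _a[a]a   read a → write a, move -1, go to R
R | _[a]aa   read a → write c, move -1, go to R
R | [_]caa   read _ → write b, move +1, go to R
R | b[c]aa   read c → write _, move +1, go to P
P | b_[a]a   read a → write _, move -1, go to Q
Q | b[_]_a   read _ → write c, move -1, go to P
P | [b]c_a   read b → write _, move +1, go to R
R | _[c]_a   read c → write _, move +1, go to P
P | __[_]a   read _ → write a, move +1, go to P
P | __a[a]   read a → write _, move -1, go to Q
Q | __[a]_   read a → write a, move -1, go to R
R | _[_]a_   read _ → write b, move +1, go to R
R | _b[a]_   read a → write c, move -1, go to R
R | _[b]c_
After 14 steps: state R, head at 0, tape bc.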